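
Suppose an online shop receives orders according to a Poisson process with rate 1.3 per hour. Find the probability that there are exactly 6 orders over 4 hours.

0.1515

Over the interval, μ = 1.3 × 4 = 5.2 (4 hours).
P(N = 6) = e^(−μ) μ^6/6! = e^(−5.2) · 5.2^6/720 ≈ 0.1515.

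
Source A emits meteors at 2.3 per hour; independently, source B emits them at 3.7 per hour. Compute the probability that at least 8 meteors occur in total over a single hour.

0.2560

Independent Poisson processes superpose: combined rate λ = 2.3 + 3.7 = 6 per hour.
So μ = 6.
P(N ≥ 8) = 1 − P(N ≤ 7) ≈ 0.2560.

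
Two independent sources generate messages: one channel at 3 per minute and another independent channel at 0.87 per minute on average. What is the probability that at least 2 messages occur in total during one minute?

0.8984

Independent Poisson processes superpose: combined rate λ = 3 + 0.87 = 3.87 per minute.
So μ = 3.87.
P(N ≥ 2) = 1 − P(N ≤ 1) ≈ 0.8984.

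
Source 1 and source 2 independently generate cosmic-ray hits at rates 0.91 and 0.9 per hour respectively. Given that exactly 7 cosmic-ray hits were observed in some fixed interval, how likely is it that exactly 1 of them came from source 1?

Given the total, each event is independently from source 1 with probability p = λ_1/(λ_1+λ_2) = 0.91/1.81 ≈ 0.5028.
So K ~ Binomial(7, 0.91/1.81): P(K = 1) = C(7,1) · (0.91/1.81)^1 · (0.9/1.81)^6 ≈ 0.0532.

0.0532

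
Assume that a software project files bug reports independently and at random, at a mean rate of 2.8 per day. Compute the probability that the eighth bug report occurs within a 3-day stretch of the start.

0.6013

Over the interval, μ = 2.8 × 3 = 8.4 (a 3-day stretch = 3 days).
The eighth arrival falls in the interval iff at least 8 events occur there: P(S_8 ≤ t) = P(N ≥ 8) = 1 − P(N ≤ 7) ≈ 0.6013.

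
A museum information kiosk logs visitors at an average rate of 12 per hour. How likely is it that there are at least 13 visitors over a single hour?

0.4240

With mean μ = 12 per hour,
P(N ≥ 13) = 1 − P(N ≤ 12) = 1 − Σ_{j=0}^{12} e^(−μ) μ^j/j! ≈ 0.4240.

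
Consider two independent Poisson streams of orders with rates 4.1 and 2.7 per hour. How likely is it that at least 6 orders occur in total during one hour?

Independent Poisson processes superpose: combined rate λ = 4.1 + 2.7 = 6.8 per hour.
So μ = 6.8.
P(N ≥ 6) = 1 − P(N ≤ 5) ≈ 0.6730.

0.6730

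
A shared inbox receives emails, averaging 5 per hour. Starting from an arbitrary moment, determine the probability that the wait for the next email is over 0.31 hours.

0.2122

The wait for the next event is exponential with rate λ = 5 per hour.
P(T > 0.31) = e^(−λt) = e^(−5 × 0.31) = e^(−1.55) ≈ 0.2122.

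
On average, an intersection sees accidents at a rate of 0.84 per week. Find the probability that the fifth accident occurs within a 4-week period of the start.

0.2484

Over the interval, μ = 0.84 × 4 = 3.36 (a 4-week period = 4 weeks).
The fifth arrival falls in the interval iff at least 5 events occur there: P(S_5 ≤ t) = P(N ≥ 5) = 1 − P(N ≤ 4) ≈ 0.2484.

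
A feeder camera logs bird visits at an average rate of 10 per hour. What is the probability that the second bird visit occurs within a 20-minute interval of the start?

Over the interval, μ = 10 × 1/3 ≈ 3.33333 (a 20-minute interval = 1/3 hours).
The second arrival falls in the interval iff at least 2 events occur there: P(S_2 ≤ t) = P(N ≥ 2) = 1 − P(N ≤ 1) ≈ 0.8454.

0.8454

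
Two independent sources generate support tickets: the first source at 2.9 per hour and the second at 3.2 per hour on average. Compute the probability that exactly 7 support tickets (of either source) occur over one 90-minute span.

0.1132

Independent Poisson processes superpose: combined rate λ = 2.9 + 3.2 = 6.1 per hour.
Over the interval, μ = 6.1 × 1.5 = 9.15 (a 90-minute span = 1.5 hours).
P(N = 7) = e^(−9.15) · 9.15^7/7! ≈ 0.1132.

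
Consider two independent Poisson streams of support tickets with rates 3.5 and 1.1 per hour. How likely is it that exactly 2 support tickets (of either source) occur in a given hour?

0.1063

Independent Poisson processes superpose: combined rate λ = 3.5 + 1.1 = 4.6 per hour.
So μ = 4.6.
P(N = 2) = e^(−4.6) · 4.6^2/2! ≈ 0.1063.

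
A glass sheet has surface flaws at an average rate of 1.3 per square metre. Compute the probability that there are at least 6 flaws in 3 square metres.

0.1994

Over the interval, μ = 1.3 × 3 = 3.9 (3 square metres).
P(N ≥ 6) = 1 − P(N ≤ 5) = 1 − Σ_{j=0}^{5} e^(−μ) μ^j/j! ≈ 0.1994.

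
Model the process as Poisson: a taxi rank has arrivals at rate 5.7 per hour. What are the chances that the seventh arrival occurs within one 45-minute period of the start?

Over the interval, μ = 5.7 × 0.75 = 4.275 (a 45-minute period = 0.75 hours).
The seventh arrival falls in the interval iff at least 7 events occur there: P(S_7 ≤ t) = P(N ≥ 7) = 1 − P(N ≤ 6) ≈ 0.1412.

0.1412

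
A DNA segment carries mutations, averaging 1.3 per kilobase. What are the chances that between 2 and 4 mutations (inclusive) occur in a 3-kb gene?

Over the interval, μ = 1.3 × 3 = 3.9 (a 3-kb gene = 3 kilobases).
P(2 ≤ N ≤ 4) = Σ_{j=2}^{4} e^(−3.9) · 3.9^j/j! ≈ 0.5492.

0.5492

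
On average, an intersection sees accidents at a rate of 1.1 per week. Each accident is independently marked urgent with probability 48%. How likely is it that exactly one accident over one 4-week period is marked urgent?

Thinning: the accidents that are marked urgent themselves form a Poisson process with rate 0.48 × 1.1 = 0.528 per week.
Over the interval, μ = 0.528 × 4 = 2.112 (a 4-week period = 4 weeks).
P(N = 1) = e^(−2.112) · 2.112^1/1! ≈ 0.2555.

0.2555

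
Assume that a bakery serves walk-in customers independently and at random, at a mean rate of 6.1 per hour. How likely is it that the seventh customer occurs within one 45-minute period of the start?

Over the interval, μ = 6.1 × 0.75 = 4.575 (a 45-minute period = 0.75 hours).
The seventh arrival falls in the interval iff at least 7 events occur there: P(S_7 ≤ t) = P(N ≥ 7) = 1 − P(N ≤ 6) ≈ 0.1787.

0.1787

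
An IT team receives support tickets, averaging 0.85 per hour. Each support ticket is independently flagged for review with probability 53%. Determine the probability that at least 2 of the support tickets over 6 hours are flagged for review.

0.7519

Thinning: the support tickets that are flagged for review themselves form a Poisson process with rate 0.53 × 0.85 = 0.4505 per hour.
Over the interval, μ = 0.4505 × 6 = 2.703 (6 hours).
P(N ≥ 2) = 1 − P(N ≤ 1) ≈ 0.7519.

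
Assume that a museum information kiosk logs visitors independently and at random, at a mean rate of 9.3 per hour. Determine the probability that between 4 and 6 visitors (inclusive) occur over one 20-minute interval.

Over the interval, μ = 9.3 × 1/3 = 3.1 (a 20-minute interval = 1/3 hours).
P(4 ≤ N ≤ 6) = Σ_{j=4}^{6} e^(−3.1) · 3.1^j/j! ≈ 0.3364.

0.3364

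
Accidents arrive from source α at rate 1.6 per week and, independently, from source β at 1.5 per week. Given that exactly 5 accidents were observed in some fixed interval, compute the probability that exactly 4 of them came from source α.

0.1717

Given the total, each event is independently from source α with probability p = λ_α/(λ_α+λ_β) = 1.6/3.1 ≈ 0.5161.
So K ~ Binomial(5, 1.6/3.1): P(K = 4) = C(5,4) · (1.6/3.1)^4 · (1.5/3.1)^1 ≈ 0.1717.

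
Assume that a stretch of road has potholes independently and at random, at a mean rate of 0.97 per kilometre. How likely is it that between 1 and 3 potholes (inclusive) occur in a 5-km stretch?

0.2789

Over the interval, μ = 0.97 × 5 = 4.85 (a 5-km stretch = 5 kilometres).
P(1 ≤ N ≤ 3) = Σ_{j=1}^{3} e^(−4.85) · 4.85^j/j! ≈ 0.2789.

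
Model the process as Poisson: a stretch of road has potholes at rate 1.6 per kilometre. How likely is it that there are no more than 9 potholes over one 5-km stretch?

0.7166

Over the interval, μ = 1.6 × 5 = 8 (a 5-km stretch = 5 kilometres).
P(N ≤ 9) = Σ_{j=0}^{9} e^(−μ) μ^j/j! ≈ 0.7166.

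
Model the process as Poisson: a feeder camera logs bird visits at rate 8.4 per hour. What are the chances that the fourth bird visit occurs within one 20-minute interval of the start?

0.3081

Over the interval, μ = 8.4 × 1/3 = 2.8 (a 20-minute interval = 1/3 hours).
The fourth arrival falls in the interval iff at least 4 events occur there: P(S_4 ≤ t) = P(N ≥ 4) = 1 − P(N ≤ 3) ≈ 0.3081.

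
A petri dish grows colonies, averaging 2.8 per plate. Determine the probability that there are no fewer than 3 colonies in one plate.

With mean μ = 2.8 per plate,
P(N ≥ 3) = 1 − P(N ≤ 2) = 1 − Σ_{j=0}^{2} e^(−μ) μ^j/j! ≈ 0.5305.

0.5305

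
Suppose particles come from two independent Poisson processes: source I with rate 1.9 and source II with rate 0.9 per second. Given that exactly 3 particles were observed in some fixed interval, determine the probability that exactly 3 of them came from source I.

0.3125

Given the total, each event is independently from source I with probability p = λ_I/(λ_I+λ_II) = 1.9/2.8 ≈ 0.6786.
So K ~ Binomial(3, 1.9/2.8): P(K = 3) = C(3,3) · (1.9/2.8)^3 · (0.9/2.8)^0 ≈ 0.3125.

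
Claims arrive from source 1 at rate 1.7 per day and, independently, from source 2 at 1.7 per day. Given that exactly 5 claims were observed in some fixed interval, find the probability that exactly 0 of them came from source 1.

0.0312

Given the total, each event is independently from source 1 with probability p = λ_1/(λ_1+λ_2) = 1.7/3.4 = 0.5000.
So K ~ Binomial(5, 1.7/3.4): P(K = 0) = C(5,0) · (1.7/3.4)^0 · (1.7/3.4)^5 ≈ 0.0312.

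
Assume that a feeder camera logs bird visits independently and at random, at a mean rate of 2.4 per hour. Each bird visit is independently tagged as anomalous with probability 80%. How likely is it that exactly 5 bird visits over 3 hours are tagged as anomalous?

Thinning: the bird visits that are tagged as anomalous themselves form a Poisson process with rate 0.8 × 2.4 = 1.92 per hour.
Over the interval, μ = 1.92 × 3 = 5.76 (3 hours).
P(N = 5) = e^(−5.76) · 5.76^5/5! ≈ 0.1665.

0.1665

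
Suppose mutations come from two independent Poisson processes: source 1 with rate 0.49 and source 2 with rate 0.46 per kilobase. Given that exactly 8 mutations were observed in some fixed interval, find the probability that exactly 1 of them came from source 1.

Given the total, each event is independently from source 1 with probability p = λ_1/(λ_1+λ_2) = 0.49/0.95 ≈ 0.5158.
So K ~ Binomial(8, 0.49/0.95): P(K = 1) = C(8,1) · (0.49/0.95)^1 · (0.46/0.95)^7 ≈ 0.0258.

0.0258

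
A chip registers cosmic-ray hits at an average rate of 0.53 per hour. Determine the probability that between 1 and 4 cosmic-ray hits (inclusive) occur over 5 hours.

0.7996

Over the interval, μ = 0.53 × 5 = 2.65 (5 hours).
P(1 ≤ N ≤ 4) = Σ_{j=1}^{4} e^(−2.65) · 2.65^j/j! ≈ 0.7996.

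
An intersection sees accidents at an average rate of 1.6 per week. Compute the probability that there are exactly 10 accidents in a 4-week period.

Over the interval, μ = 1.6 × 4 = 6.4 (a 4-week period = 4 weeks).
P(N = 10) = e^(−μ) μ^10/10! = e^(−6.4) · 6.4^10/3628800 ≈ 0.0528.

0.0528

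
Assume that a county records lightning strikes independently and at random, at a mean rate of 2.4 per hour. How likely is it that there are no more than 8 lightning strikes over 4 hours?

Over the interval, μ = 2.4 × 4 = 9.6 (4 hours).
P(N ≤ 8) = Σ_{j=0}^{8} e^(−μ) μ^j/j! ≈ 0.3796.

0.3796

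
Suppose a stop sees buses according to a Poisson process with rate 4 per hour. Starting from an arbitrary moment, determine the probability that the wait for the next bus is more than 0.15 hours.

0.5488

The wait for the next event is exponential with rate λ = 4 per hour.
P(T > 0.15) = e^(−λt) = e^(−4 × 0.15) = e^(−0.6) ≈ 0.5488.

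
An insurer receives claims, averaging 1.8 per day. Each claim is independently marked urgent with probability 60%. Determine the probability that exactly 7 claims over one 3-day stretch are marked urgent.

0.0291

Thinning: the claims that are marked urgent themselves form a Poisson process with rate 0.6 × 1.8 = 1.08 per day.
Over the interval, μ = 1.08 × 3 = 3.24 (a 3-day stretch = 3 days).
P(N = 7) = e^(−3.24) · 3.24^7/7! ≈ 0.0291.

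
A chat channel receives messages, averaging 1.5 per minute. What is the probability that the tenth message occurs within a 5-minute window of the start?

0.2236

Over the interval, μ = 1.5 × 5 = 7.5 (a 5-minute window = 5 minutes).
The tenth arrival falls in the interval iff at least 10 events occur there: P(S_10 ≤ t) = P(N ≥ 10) = 1 − P(N ≤ 9) ≈ 0.2236.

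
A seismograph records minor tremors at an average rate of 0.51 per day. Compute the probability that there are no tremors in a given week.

Over the interval, μ = 0.51 × 7 = 3.57 (a week = 7 days).
P(N = 0) = e^(−μ) μ^0/0! = e^(−3.57) · 3.57^0/1 ≈ 0.0282.

0.0282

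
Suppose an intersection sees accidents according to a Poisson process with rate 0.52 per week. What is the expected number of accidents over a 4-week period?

2.08

E[N] = λt = 0.52 × 4 = 2.08 (a 4-week period = 4 weeks).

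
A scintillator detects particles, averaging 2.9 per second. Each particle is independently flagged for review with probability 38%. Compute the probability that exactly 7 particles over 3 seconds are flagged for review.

0.0314

Thinning: the particles that are flagged for review themselves form a Poisson process with rate 0.38 × 2.9 = 1.102 per second.
Over the interval, μ = 1.102 × 3 = 3.306 (3 seconds).
P(N = 7) = e^(−3.306) · 3.306^7/7! ≈ 0.0314.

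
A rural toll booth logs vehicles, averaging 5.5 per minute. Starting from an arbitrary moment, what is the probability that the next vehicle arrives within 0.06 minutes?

0.2811

Inter-arrival times are exponential with rate λ = 5.5 per minute.
P(T ≤ 0.06) = 1 − e^(−λt) = 1 − e^(−5.5 × 0.06) = 1 − e^(−0.33) ≈ 0.2811.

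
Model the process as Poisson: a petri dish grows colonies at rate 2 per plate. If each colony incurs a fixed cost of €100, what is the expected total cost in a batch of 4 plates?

€800

E[N] = 2 × 4 = 8 (a batch of 4 plates = 4 plates); E[cost] = 8 × €100 = €800.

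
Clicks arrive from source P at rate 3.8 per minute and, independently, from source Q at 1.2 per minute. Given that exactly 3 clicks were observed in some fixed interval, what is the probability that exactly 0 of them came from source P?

0.0138

Given the total, each event is independently from source P with probability p = λ_P/(λ_P+λ_Q) = 3.8/5 = 0.7600.
So K ~ Binomial(3, 3.8/5): P(K = 0) = C(3,0) · (3.8/5)^0 · (1.2/5)^3 ≈ 0.0138.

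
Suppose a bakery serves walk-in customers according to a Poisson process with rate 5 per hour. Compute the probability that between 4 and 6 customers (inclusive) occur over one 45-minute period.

Over the interval, μ = 5 × 0.75 = 3.75 (a 45-minute period = 0.75 hours).
P(4 ≤ N ≤ 6) = Σ_{j=4}^{6} e^(−3.75) · 3.75^j/j! ≈ 0.4299.

0.4299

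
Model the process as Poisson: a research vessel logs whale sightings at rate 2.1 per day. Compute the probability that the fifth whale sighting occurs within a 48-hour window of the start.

0.4102

Over the interval, μ = 2.1 × 2 = 4.2 (a 48-hour window = 2 days).
The fifth arrival falls in the interval iff at least 5 events occur there: P(S_5 ≤ t) = P(N ≥ 5) = 1 − P(N ≤ 4) ≈ 0.4102.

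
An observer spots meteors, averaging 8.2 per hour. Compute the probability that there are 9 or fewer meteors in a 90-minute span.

Over the interval, μ = 8.2 × 1.5 = 12.3 (a 90-minute span = 1.5 hours).
P(N ≤ 9) = Σ_{j=0}^{9} e^(−μ) μ^j/j! ≈ 0.2172.

0.2172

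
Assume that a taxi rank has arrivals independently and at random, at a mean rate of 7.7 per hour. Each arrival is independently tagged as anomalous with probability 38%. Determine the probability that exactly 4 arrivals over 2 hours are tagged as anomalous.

Thinning: the arrivals that are tagged as anomalous themselves form a Poisson process with rate 0.38 × 7.7 = 2.926 per hour.
Over the interval, μ = 2.926 × 2 = 5.852 (2 hours).
P(N = 4) = e^(−5.852) · 5.852^4/4! ≈ 0.1404.

0.1404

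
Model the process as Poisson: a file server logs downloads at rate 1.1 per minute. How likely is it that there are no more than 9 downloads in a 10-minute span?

Over the interval, μ = 1.1 × 10 = 11 (a 10-minute span = 10 minutes).
P(N ≤ 9) = Σ_{j=0}^{9} e^(−μ) μ^j/j! ≈ 0.3405.

0.3405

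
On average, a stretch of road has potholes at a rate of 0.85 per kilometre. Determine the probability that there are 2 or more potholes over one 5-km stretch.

0.9251

Over the interval, μ = 0.85 × 5 = 4.25 (a 5-km stretch = 5 kilometres).
P(N ≥ 2) = 1 − P(N ≤ 1) = 1 − Σ_{j=0}^{1} e^(−μ) μ^j/j! ≈ 0.9251.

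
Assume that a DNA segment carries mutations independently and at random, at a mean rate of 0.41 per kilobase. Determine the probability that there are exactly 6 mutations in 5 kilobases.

Over the interval, μ = 0.41 × 5 = 2.05 (5 kilobases).
P(N = 6) = e^(−μ) μ^6/6! = e^(−2.05) · 2.05^6/720 ≈ 0.0133.

0.0133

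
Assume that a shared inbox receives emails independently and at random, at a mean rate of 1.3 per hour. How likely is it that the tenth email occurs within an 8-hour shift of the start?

0.5910

Over the interval, μ = 1.3 × 8 = 10.4 (an 8-hour shift = 8 hours).
The tenth arrival falls in the interval iff at least 10 events occur there: P(S_10 ≤ t) = P(N ≥ 10) = 1 − P(N ≤ 9) ≈ 0.5910.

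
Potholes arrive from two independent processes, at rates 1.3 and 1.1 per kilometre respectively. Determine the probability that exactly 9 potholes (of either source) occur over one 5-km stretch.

Independent Poisson processes superpose: combined rate λ = 1.3 + 1.1 = 2.4 per kilometre.
Over the interval, μ = 2.4 × 5 = 12 (a 5-km stretch = 5 kilometres).
P(N = 9) = e^(−12) · 12^9/9! ≈ 0.0874.

0.0874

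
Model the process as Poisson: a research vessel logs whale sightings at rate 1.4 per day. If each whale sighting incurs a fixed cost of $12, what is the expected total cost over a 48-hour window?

E[N] = 1.4 × 2 = 2.8 (a 48-hour window = 2 days); E[cost] = 2.8 × $12 = $33.6.

$33.6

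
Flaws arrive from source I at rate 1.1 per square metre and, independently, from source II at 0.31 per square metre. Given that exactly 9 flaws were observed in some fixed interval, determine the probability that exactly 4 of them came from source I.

0.0240

Given the total, each event is independently from source I with probability p = λ_I/(λ_I+λ_II) = 1.1/1.41 ≈ 0.7801.
So K ~ Binomial(9, 1.1/1.41): P(K = 4) = C(9,4) · (1.1/1.41)^4 · (0.31/1.41)^5 ≈ 0.0240.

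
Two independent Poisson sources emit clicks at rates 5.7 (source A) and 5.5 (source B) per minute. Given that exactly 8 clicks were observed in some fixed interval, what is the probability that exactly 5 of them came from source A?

0.2264

Given the total, each event is independently from source A with probability p = λ_A/(λ_A+λ_B) = 5.7/11.2 ≈ 0.5089.
So K ~ Binomial(8, 5.7/11.2): P(K = 5) = C(8,5) · (5.7/11.2)^5 · (5.5/11.2)^3 ≈ 0.2264.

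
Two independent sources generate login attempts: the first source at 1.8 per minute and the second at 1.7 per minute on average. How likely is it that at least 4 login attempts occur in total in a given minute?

Independent Poisson processes superpose: combined rate λ = 1.8 + 1.7 = 3.5 per minute.
So μ = 3.5.
P(N ≥ 4) = 1 − P(N ≤ 3) ≈ 0.4634.

0.4634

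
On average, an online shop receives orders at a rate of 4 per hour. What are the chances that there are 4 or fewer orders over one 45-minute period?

Over the interval, μ = 4 × 0.75 = 3 (a 45-minute period = 0.75 hours).
P(N ≤ 4) = Σ_{j=0}^{4} e^(−μ) μ^j/j! ≈ 0.8153.

0.8153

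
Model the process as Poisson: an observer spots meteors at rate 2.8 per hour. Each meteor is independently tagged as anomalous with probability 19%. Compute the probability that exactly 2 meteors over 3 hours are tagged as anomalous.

0.2582

Thinning: the meteors that are tagged as anomalous themselves form a Poisson process with rate 0.19 × 2.8 = 0.532 per hour.
Over the interval, μ = 0.532 × 3 = 1.596 (3 hours).
P(N = 2) = e^(−1.596) · 1.596^2/2! ≈ 0.2582.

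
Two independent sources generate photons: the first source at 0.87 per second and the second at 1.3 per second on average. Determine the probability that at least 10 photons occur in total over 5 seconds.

Independent Poisson processes superpose: combined rate λ = 0.87 + 1.3 = 2.17 per second.
Over the interval, μ = 2.17 × 5 = 10.85 (5 seconds).
P(N ≥ 10) = 1 − P(N ≤ 9) ≈ 0.6430.

0.6430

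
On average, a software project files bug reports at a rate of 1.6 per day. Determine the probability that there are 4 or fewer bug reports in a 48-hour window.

0.7806

Over the interval, μ = 1.6 × 2 = 3.2 (a 48-hour window = 2 days).
P(N ≤ 4) = Σ_{j=0}^{4} e^(−μ) μ^j/j! ≈ 0.7806.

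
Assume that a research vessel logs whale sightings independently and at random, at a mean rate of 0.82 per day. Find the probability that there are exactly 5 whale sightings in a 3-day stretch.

0.0641

Over the interval, μ = 0.82 × 3 = 2.46 (a 3-day stretch = 3 days).
P(N = 5) = e^(−μ) μ^5/5! = e^(−2.46) · 2.46^5/120 ≈ 0.0641.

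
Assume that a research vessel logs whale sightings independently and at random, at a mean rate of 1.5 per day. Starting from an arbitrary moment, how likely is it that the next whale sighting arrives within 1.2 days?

0.8347

Inter-arrival times are exponential with rate λ = 1.5 per day.
P(T ≤ 1.2) = 1 − e^(−λt) = 1 − e^(−1.5 × 1.2) = 1 − e^(−1.8) ≈ 0.8347.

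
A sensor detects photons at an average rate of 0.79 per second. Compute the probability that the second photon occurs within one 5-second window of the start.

Over the interval, μ = 0.79 × 5 = 3.95 (a 5-second window = 5 seconds).
The second arrival falls in the interval iff at least 2 events occur there: P(S_2 ≤ t) = P(N ≥ 2) = 1 − P(N ≤ 1) ≈ 0.9047.

0.9047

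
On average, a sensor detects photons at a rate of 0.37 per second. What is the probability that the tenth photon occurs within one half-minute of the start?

0.6702

Over the interval, μ = 0.37 × 30 = 11.1 (a half-minute = 30 seconds).
The tenth arrival falls in the interval iff at least 10 events occur there: P(S_10 ≤ t) = P(N ≥ 10) = 1 − P(N ≤ 9) ≈ 0.6702.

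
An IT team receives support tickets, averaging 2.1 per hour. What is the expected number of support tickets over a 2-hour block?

E[N] = λt = 2.1 × 2 = 4.2 (a 2-hour block = 2 hours).

4.2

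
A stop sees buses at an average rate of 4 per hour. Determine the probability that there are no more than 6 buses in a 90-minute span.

Over the interval, μ = 4 × 1.5 = 6 (a 90-minute span = 1.5 hours).
P(N ≤ 6) = Σ_{j=0}^{6} e^(−μ) μ^j/j! ≈ 0.6063.

0.6063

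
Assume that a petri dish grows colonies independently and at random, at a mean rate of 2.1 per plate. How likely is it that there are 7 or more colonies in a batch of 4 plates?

0.7330

Over the interval, μ = 2.1 × 4 = 8.4 (a batch of 4 plates = 4 plates).
P(N ≥ 7) = 1 − P(N ≤ 6) = 1 − Σ_{j=0}^{6} e^(−μ) μ^j/j! ≈ 0.7330.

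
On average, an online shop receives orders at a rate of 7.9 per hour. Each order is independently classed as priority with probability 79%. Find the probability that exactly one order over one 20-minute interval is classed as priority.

0.2598

Thinning: the orders that are classed as priority themselves form a Poisson process with rate 0.79 × 7.9 = 6.241 per hour.
Over the interval, μ = 6.241 × 1/3 ≈ 2.08033 (a 20-minute interval = 1/3 hours).
P(N = 1) = e^(−2.08033) · 2.08033^1/1! ≈ 0.2598.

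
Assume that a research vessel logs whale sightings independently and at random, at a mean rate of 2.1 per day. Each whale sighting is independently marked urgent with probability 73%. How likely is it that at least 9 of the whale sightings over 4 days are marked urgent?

Thinning: the whale sightings that are marked urgent themselves form a Poisson process with rate 0.73 × 2.1 = 1.533 per day.
Over the interval, μ = 1.533 × 4 = 6.132 (4 days).
P(N ≥ 9) = 1 − P(N ≤ 8) ≈ 0.1667.

0.1667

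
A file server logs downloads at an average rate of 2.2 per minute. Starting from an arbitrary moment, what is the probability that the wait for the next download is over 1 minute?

0.1108

The wait for the next event is exponential with rate λ = 2.2 per minute.
P(T > 1) = e^(−λt) = e^(−2.2 × 1) = e^(−2.2) ≈ 0.1108.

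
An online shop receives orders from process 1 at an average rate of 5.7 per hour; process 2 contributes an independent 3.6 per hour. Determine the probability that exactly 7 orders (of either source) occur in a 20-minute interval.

0.0246

Independent Poisson processes superpose: combined rate λ = 5.7 + 3.6 = 9.3 per hour.
Over the interval, μ = 9.3 × 1/3 = 3.1 (a 20-minute interval = 1/3 hours).
P(N = 7) = e^(−3.1) · 3.1^7/7! ≈ 0.0246.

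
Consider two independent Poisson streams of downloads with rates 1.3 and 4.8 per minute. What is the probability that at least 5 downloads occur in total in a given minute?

Independent Poisson processes superpose: combined rate λ = 1.3 + 4.8 = 6.1 per minute.
So μ = 6.1.
P(N ≥ 5) = 1 − P(N ≤ 4) ≈ 0.7281.

0.7281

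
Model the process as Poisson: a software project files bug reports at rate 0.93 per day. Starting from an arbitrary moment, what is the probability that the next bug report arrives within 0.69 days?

Inter-arrival times are exponential with rate λ = 0.93 per day.
P(T ≤ 0.69) = 1 − e^(−λt) = 1 − e^(−0.93 × 0.69) = 1 − e^(−0.6417) ≈ 0.4736.

0.4736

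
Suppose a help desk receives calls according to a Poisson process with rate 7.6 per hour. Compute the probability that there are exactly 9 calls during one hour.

0.1167

With mean μ = 7.6 per hour,
P(N = 9) = e^(−μ) μ^9/9! = e^(−7.6) · 7.6^9/362880 ≈ 0.1167.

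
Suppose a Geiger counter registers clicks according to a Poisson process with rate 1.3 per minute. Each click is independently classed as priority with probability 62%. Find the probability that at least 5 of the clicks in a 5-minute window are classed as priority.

Thinning: the clicks that are classed as priority themselves form a Poisson process with rate 0.62 × 1.3 = 0.806 per minute.
Over the interval, μ = 0.806 × 5 = 4.03 (a 5-minute window = 5 minutes).
P(N ≥ 5) = 1 − P(N ≤ 4) ≈ 0.3770.

0.3770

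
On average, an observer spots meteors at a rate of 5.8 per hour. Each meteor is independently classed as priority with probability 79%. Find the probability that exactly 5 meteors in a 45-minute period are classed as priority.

0.1285

Thinning: the meteors that are classed as priority themselves form a Poisson process with rate 0.79 × 5.8 = 4.582 per hour.
Over the interval, μ = 4.582 × 0.75 = 3.4365 (a 45-minute period = 0.75 hours).
P(N = 5) = e^(−3.4365) · 3.4365^5/5! ≈ 0.1285.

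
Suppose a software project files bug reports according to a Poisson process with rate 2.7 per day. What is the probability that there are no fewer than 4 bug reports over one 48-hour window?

Over the interval, μ = 2.7 × 2 = 5.4 (a 48-hour window = 2 days).
P(N ≥ 4) = 1 − P(N ≤ 3) = 1 − Σ_{j=0}^{3} e^(−μ) μ^j/j! ≈ 0.7867.

0.7867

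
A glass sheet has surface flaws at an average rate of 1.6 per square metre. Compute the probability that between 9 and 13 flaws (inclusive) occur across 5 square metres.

0.3733

Over the interval, μ = 1.6 × 5 = 8 (5 square metres).
P(9 ≤ N ≤ 13) = Σ_{j=9}^{13} e^(−8) · 8^j/j! ≈ 0.3733.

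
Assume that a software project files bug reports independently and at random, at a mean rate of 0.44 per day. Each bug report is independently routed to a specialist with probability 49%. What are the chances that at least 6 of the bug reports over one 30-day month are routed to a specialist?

0.6263

Thinning: the bug reports that are routed to a specialist themselves form a Poisson process with rate 0.49 × 0.44 = 0.2156 per day.
Over the interval, μ = 0.2156 × 30 = 6.468 (a 30-day month = 30 days).
P(N ≥ 6) = 1 − P(N ≤ 5) ≈ 0.6263.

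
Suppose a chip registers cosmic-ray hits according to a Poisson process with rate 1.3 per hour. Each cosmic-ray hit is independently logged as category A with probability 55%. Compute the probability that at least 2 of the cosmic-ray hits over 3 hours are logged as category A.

0.6318

Thinning: the cosmic-ray hits that are logged as category A themselves form a Poisson process with rate 0.55 × 1.3 = 0.715 per hour.
Over the interval, μ = 0.715 × 3 = 2.145 (3 hours).
P(N ≥ 2) = 1 − P(N ≤ 1) ≈ 0.6318.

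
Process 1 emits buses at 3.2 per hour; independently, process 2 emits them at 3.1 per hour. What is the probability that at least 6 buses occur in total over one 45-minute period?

0.3359

Independent Poisson processes superpose: combined rate λ = 3.2 + 3.1 = 6.3 per hour.
Over the interval, μ = 6.3 × 0.75 = 4.725 (a 45-minute period = 0.75 hours).
P(N ≥ 6) = 1 − P(N ≤ 5) ≈ 0.3359.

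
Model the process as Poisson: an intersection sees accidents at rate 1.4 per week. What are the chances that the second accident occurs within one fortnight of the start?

0.7689

Over the interval, μ = 1.4 × 2 = 2.8 (a fortnight = 2 weeks).
The second arrival falls in the interval iff at least 2 events occur there: P(S_2 ≤ t) = P(N ≥ 2) = 1 − P(N ≤ 1) ≈ 0.7689.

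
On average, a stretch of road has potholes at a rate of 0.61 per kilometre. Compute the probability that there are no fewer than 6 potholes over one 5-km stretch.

0.0890

Over the interval, μ = 0.61 × 5 = 3.05 (a 5-km stretch = 5 kilometres).
P(N ≥ 6) = 1 − P(N ≤ 5) = 1 − Σ_{j=0}^{5} e^(−μ) μ^j/j! ≈ 0.0890.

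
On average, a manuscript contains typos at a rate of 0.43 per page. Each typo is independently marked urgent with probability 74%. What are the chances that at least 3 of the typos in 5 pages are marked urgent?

0.2143

Thinning: the typos that are marked urgent themselves form a Poisson process with rate 0.74 × 0.43 = 0.3182 per page.
Over the interval, μ = 0.3182 × 5 = 1.591 (5 pages).
P(N ≥ 3) = 1 − P(N ≤ 2) ≈ 0.2143.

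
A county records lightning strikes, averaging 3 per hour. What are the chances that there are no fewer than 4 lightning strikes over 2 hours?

0.8488

Over the interval, μ = 3 × 2 = 6 (2 hours).
P(N ≥ 4) = 1 − P(N ≤ 3) = 1 − Σ_{j=0}^{3} e^(−μ) μ^j/j! ≈ 0.8488.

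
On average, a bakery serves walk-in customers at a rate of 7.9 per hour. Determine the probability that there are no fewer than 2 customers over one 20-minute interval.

0.7390

Over the interval, μ = 7.9 × 1/3 ≈ 2.63333 (a 20-minute interval = 1/3 hours).
P(N ≥ 2) = 1 − P(N ≤ 1) = 1 − Σ_{j=0}^{1} e^(−μ) μ^j/j! ≈ 0.7390.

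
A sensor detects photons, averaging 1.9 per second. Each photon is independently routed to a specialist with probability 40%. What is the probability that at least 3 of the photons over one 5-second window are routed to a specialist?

0.7311

Thinning: the photons that are routed to a specialist themselves form a Poisson process with rate 0.4 × 1.9 = 0.76 per second.
Over the interval, μ = 0.76 × 5 = 3.8 (a 5-second window = 5 seconds).
P(N ≥ 3) = 1 − P(N ≤ 2) ≈ 0.7311.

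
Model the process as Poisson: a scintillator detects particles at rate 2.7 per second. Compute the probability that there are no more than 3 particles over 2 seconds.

Over the interval, μ = 2.7 × 2 = 5.4 (2 seconds).
P(N ≤ 3) = Σ_{j=0}^{3} e^(−μ) μ^j/j! ≈ 0.2133.

0.2133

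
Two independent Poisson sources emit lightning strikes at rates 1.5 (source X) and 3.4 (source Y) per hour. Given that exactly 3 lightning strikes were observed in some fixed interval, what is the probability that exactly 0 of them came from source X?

Given the total, each event is independently from source X with probability p = λ_X/(λ_X+λ_Y) = 1.5/4.9 ≈ 0.3061.
So K ~ Binomial(3, 1.5/4.9): P(K = 0) = C(3,0) · (1.5/4.9)^0 · (3.4/4.9)^3 ≈ 0.3341.

0.3341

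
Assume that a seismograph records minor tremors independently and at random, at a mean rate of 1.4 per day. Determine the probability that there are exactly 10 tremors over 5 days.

Over the interval, μ = 1.4 × 5 = 7 (5 days).
P(N = 10) = e^(−μ) μ^10/10! = e^(−7) · 7^10/3628800 ≈ 0.0710.

0.0710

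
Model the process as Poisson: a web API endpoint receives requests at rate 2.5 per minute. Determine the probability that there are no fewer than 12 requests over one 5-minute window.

Over the interval, μ = 2.5 × 5 = 12.5 (a 5-minute window = 5 minutes).
P(N ≥ 12) = 1 − P(N ≤ 11) = 1 − Σ_{j=0}^{11} e^(−μ) μ^j/j! ≈ 0.5942.

0.5942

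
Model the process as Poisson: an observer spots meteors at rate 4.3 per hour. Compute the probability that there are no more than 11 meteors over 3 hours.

0.3634

Over the interval, μ = 4.3 × 3 = 12.9 (3 hours).
P(N ≤ 11) = Σ_{j=0}^{11} e^(−μ) μ^j/j! ≈ 0.3634.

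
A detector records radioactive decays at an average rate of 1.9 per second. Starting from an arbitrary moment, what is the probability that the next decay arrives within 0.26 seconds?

0.3898

Inter-arrival times are exponential with rate λ = 1.9 per second.
P(T ≤ 0.26) = 1 − e^(−λt) = 1 − e^(−1.9 × 0.26) = 1 − e^(−0.494) ≈ 0.3898.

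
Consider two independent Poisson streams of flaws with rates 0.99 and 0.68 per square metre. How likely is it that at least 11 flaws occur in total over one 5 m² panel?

0.2203

Independent Poisson processes superpose: combined rate λ = 0.99 + 0.68 = 1.67 per square metre.
Over the interval, μ = 1.67 × 5 = 8.35 (a 5 m² panel = 5 square metres).
P(N ≥ 11) = 1 − P(N ≤ 10) ≈ 0.2203.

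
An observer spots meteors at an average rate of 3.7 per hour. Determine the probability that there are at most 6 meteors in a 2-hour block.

Over the interval, μ = 3.7 × 2 = 7.4 (a 2-hour block = 2 hours).
P(N ≤ 6) = Σ_{j=0}^{6} e^(−μ) μ^j/j! ≈ 0.3920.

0.3920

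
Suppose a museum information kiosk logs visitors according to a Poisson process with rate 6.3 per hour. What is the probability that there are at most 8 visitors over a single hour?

With mean μ = 6.3 per hour,
P(N ≤ 8) = Σ_{j=0}^{8} e^(−μ) μ^j/j! ≈ 0.8148.

0.8148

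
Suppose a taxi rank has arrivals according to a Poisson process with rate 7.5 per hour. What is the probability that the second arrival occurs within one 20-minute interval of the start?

Over the interval, μ = 7.5 × 1/3 = 2.5 (a 20-minute interval = 1/3 hours).
The second arrival falls in the interval iff at least 2 events occur there: P(S_2 ≤ t) = P(N ≥ 2) = 1 − P(N ≤ 1) ≈ 0.7127.

0.7127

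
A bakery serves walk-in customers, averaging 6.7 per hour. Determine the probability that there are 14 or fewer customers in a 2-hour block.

Over the interval, μ = 6.7 × 2 = 13.4 (a 2-hour block = 2 hours).
P(N ≤ 14) = Σ_{j=0}^{14} e^(−μ) μ^j/j! ≈ 0.6338.

0.6338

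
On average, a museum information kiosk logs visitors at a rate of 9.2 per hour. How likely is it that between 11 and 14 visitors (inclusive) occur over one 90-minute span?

0.4023

Over the interval, μ = 9.2 × 1.5 = 13.8 (a 90-minute span = 1.5 hours).
P(11 ≤ N ≤ 14) = Σ_{j=11}^{14} e^(−13.8) · 13.8^j/j! ≈ 0.4023.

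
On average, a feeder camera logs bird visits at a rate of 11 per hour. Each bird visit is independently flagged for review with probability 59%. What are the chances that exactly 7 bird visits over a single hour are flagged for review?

0.1461

Thinning: the bird visits that are flagged for review themselves form a Poisson process with rate 0.59 × 11 = 6.49 per hour.
So μ = 6.49.
P(N = 7) = e^(−6.49) · 6.49^7/7! ≈ 0.1461.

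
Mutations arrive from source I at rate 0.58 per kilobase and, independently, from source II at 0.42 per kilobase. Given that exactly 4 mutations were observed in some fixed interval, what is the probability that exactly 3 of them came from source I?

Given the total, each event is independently from source I with probability p = λ_I/(λ_I+λ_II) = 0.58/1 = 0.5800.
So K ~ Binomial(4, 0.58/1): P(K = 3) = C(4,3) · (0.58/1)^3 · (0.42/1)^1 ≈ 0.3278.

0.3278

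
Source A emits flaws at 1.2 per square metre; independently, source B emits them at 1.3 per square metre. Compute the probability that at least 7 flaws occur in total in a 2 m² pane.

0.2378

Independent Poisson processes superpose: combined rate λ = 1.2 + 1.3 = 2.5 per square metre.
Over the interval, μ = 2.5 × 2 = 5 (a 2 m² pane = 2 square metres).
P(N ≥ 7) = 1 − P(N ≤ 6) ≈ 0.2378.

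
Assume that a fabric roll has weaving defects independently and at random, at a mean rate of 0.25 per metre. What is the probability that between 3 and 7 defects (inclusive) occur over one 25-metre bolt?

Over the interval, μ = 0.25 × 25 = 6.25 (a 25-metre bolt = 25 metres).
P(3 ≤ N ≤ 7) = Σ_{j=3}^{7} e^(−6.25) · 6.25^j/j! ≈ 0.6572.

0.6572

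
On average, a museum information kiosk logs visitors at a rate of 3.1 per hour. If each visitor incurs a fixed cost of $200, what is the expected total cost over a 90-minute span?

$930

E[N] = 3.1 × 1.5 = 4.65 (a 90-minute span = 1.5 hours); E[cost] = 4.65 × $200 = $930.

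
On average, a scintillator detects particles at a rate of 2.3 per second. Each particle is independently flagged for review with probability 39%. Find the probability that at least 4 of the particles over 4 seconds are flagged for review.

0.4822

Thinning: the particles that are flagged for review themselves form a Poisson process with rate 0.39 × 2.3 = 0.897 per second.
Over the interval, μ = 0.897 × 4 = 3.588 (4 seconds).
P(N ≥ 4) = 1 − P(N ≤ 3) ≈ 0.4822.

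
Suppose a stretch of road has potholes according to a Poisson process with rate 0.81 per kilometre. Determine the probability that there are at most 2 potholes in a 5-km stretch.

0.2309

Over the interval, μ = 0.81 × 5 = 4.05 (a 5-km stretch = 5 kilometres).
P(N ≤ 2) = Σ_{j=0}^{2} e^(−μ) μ^j/j! ≈ 0.2309.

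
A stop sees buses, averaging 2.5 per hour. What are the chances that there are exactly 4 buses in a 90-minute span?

Over the interval, μ = 2.5 × 1.5 = 3.75 (a 90-minute span = 1.5 hours).
P(N = 4) = e^(−μ) μ^4/4! = e^(−3.75) · 3.75^4/24 ≈ 0.1938.

0.1938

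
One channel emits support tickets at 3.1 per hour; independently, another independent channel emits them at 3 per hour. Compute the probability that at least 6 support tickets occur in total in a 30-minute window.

Independent Poisson processes superpose: combined rate λ = 3.1 + 3 = 6.1 per hour.
Over the interval, μ = 6.1 × 0.5 = 3.05 (a 30-minute window = 0.5 hours).
P(N ≥ 6) = 1 − P(N ≤ 5) ≈ 0.0890.

0.0890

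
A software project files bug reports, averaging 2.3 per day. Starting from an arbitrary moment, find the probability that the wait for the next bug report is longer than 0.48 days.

0.3315

The wait for the next event is exponential with rate λ = 2.3 per day.
P(T > 0.48) = e^(−λt) = e^(−2.3 × 0.48) = e^(−1.104) ≈ 0.3315.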